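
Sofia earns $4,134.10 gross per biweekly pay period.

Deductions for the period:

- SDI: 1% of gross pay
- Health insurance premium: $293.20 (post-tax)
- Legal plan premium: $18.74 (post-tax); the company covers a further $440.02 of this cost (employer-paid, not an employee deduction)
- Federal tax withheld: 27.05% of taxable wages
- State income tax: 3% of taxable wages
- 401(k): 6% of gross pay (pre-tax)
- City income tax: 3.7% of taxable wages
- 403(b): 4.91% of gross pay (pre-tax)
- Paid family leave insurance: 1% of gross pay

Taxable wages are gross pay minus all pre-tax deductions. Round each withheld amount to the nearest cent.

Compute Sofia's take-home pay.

$2,045.42

401(k): $4,134.10 × 0.06 = $248.05
403(b): $4,134.10 × 0.0491 = $202.98
Pre-tax total = $248.05 + $202.98 = $451.03
Taxable wages = $4,134.10 − $451.03 = $3,683.07
City income tax: $3,683.07 × 0.037 = $136.27
Federal tax withheld: $3,683.07 × 0.2705 = $996.27
State income tax: $3,683.07 × 0.03 = $110.49
Paid family leave insurance: $4,134.10 × 0.01 = $41.34
SDI: $4,134.10 × 0.01 = $41.34
Legal plan premium: $18.74
Health insurance premium: $293.20
(Employer's $440.02 toward legal plan premium is not withheld from the employee.)
Total deductions = $248.05 + $202.98 + $136.27 + $996.27 + $110.49 + $41.34 + $41.34 + $18.74 + $293.20 = $2,088.68
Net pay = $4,134.10 − $2,088.68 = $2,045.42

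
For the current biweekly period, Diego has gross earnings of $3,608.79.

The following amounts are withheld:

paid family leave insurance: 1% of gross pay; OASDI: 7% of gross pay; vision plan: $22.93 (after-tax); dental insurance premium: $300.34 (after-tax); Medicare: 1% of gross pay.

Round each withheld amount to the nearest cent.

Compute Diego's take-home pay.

$2,960.72

Medicare: $3,608.79 × 0.01 = $36.09
Paid family leave insurance: $3,608.79 × 0.01 = $36.09
OASDI: $3,608.79 × 0.07 = $252.62
Vision plan: $22.93
Dental insurance premium: $300.34
Total deductions = $36.09 + $36.09 + $252.62 + $22.93 + $300.34 = $648.07
Net pay = $3,608.79 − $648.07 = $2,960.72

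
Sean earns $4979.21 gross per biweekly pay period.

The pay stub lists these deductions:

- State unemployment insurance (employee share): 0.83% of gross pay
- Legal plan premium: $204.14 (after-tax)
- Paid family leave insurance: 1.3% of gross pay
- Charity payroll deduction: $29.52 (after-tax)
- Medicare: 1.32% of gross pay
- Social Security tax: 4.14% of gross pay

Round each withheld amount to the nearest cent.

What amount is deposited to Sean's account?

Social Security tax: $4979.21 × 0.0414 = $206.14
Paid family leave insurance: $4979.21 × 0.013 = $64.73
Medicare: $4979.21 × 0.0132 = $65.73
State unemployment insurance (employee share): $4979.21 × 0.0083 = $41.33
Legal plan premium: $204.14
Charity payroll deduction: $29.52
Total deductions = $206.14 + $64.73 + $65.73 + $41.33 + $204.14 + $29.52 = $611.59
Net pay = $4979.21 − $611.59 = $4367.62

$4367.62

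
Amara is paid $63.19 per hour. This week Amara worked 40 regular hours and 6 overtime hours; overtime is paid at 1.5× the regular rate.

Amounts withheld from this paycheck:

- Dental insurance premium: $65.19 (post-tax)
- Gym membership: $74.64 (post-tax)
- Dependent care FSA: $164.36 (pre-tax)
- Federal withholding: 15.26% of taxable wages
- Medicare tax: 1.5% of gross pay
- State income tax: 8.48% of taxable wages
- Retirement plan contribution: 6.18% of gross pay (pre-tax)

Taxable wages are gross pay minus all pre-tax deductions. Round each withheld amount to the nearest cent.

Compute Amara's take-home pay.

$1,903.71

Regular pay: 40 × $63.19 = $2,527.60
Overtime pay: 6 × $63.19 × 1.5 = $568.71
Gross pay = $2,527.60 + $568.71 = $3,096.31
Retirement plan contribution: $3,096.31 × 0.0618 = $191.35
Dependent care FSA: $164.36
Pre-tax total = $191.35 + $164.36 = $355.71
Taxable wages = $3,096.31 − $355.71 = $2,740.60
Federal withholding: $2,740.60 × 0.1526 = $418.22
State income tax: $2,740.60 × 0.0848 = $232.40
Medicare tax: $3,096.31 × 0.015 = $46.44
Dental insurance premium: $65.19
Gym membership: $74.64
Total deductions = $191.35 + $164.36 + $418.22 + $232.40 + $46.44 + $65.19 + $74.64 = $1,192.60
Net pay = $3,096.31 − $1,192.60 = $1,903.71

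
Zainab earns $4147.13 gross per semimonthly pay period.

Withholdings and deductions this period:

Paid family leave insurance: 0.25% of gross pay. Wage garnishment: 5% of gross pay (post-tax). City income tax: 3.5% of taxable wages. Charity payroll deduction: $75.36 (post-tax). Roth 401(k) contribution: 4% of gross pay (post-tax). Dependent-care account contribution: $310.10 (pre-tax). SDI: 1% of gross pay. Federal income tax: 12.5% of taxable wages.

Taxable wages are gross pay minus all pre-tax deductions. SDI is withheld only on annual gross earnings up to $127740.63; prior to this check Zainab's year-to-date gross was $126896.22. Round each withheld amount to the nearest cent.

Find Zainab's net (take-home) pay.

Dependent-care account contribution: $310.10
Taxable wages = $4147.13 − $310.10 = $3837.03
City income tax: $3837.03 × 0.035 = $134.30
Federal income tax: $3837.03 × 0.125 = $479.63
Paid family leave insurance: $4147.13 × 0.0025 = $10.37
SDI: only $127740.63 − $126896.22 = $844.41 of this check is subject → $844.41 × 0.01 = $8.44
Wage garnishment: $4147.13 × 0.05 = $207.36
Roth 401(k) contribution: $4147.13 × 0.04 = $165.89
Charity payroll deduction: $75.36
Total deductions = $310.10 + $134.30 + $479.63 + $10.37 + $8.44 + $207.36 + $165.89 + $75.36 = $1391.45
Net pay = $4147.13 − $1391.45 = $2755.68

$2755.68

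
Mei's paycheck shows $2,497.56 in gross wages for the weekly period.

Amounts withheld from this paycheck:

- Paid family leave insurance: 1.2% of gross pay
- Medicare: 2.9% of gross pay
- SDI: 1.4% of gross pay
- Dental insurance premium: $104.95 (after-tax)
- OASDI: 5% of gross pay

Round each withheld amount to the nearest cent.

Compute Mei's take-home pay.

$2,130.36

OASDI: $2,497.56 × 0.05 = $124.88
Paid family leave insurance: $2,497.56 × 0.012 = $29.97
SDI: $2,497.56 × 0.014 = $34.97
Medicare: $2,497.56 × 0.029 = $72.43
Dental insurance premium: $104.95
Total deductions = $124.88 + $29.97 + $34.97 + $72.43 + $104.95 = $367.20
Net pay = $2,497.56 − $367.20 = $2,130.36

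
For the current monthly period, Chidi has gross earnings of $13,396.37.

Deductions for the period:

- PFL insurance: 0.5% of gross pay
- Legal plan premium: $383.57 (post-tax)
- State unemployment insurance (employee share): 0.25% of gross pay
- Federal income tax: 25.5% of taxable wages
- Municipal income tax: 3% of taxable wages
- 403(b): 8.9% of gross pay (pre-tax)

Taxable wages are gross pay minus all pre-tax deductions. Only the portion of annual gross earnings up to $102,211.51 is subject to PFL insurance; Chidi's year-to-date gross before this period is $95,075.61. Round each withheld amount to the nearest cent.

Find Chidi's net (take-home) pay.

403(b): $13,396.37 × 0.089 = $1,192.28
Taxable wages = $13,396.37 − $1,192.28 = $12,204.09
Federal income tax: $12,204.09 × 0.255 = $3,112.04
Municipal income tax: $12,204.09 × 0.03 = $366.12
PFL insurance: only $102,211.51 − $95,075.61 = $7,135.90 of this check is subject → $7,135.90 × 0.005 = $35.68
State unemployment insurance (employee share): $13,396.37 × 0.0025 = $33.49
Legal plan premium: $383.57
Total deductions = $1,192.28 + $3,112.04 + $366.12 + $35.68 + $33.49 + $383.57 = $5,123.18
Net pay = $13,396.37 − $5,123.18 = $8,273.19

$8,273.19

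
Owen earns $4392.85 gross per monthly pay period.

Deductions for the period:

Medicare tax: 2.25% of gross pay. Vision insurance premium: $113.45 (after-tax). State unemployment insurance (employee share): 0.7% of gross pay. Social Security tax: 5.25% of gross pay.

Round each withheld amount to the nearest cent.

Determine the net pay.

$3919.19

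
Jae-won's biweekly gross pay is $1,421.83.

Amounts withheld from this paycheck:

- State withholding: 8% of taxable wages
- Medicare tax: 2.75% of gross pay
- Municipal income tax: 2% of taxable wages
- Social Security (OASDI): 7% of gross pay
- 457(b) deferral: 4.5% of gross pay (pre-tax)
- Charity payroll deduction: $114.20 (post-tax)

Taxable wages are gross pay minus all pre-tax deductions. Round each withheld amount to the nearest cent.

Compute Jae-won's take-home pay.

457(b) deferral: $1,421.83 × 0.045 = $63.98
Taxable wages = $1,421.83 − $63.98 = $1,357.85
State withholding: $1,357.85 × 0.08 = $108.63
Municipal income tax: $1,357.85 × 0.02 = $27.16
Social Security (OASDI): $1,421.83 × 0.07 = $99.53
Medicare tax: $1,421.83 × 0.0275 = $39.10
Charity payroll deduction: $114.20
Total deductions = $63.98 + $108.63 + $27.16 + $99.53 + $39.10 + $114.20 = $452.60
Net pay = $1,421.83 − $452.60 = $969.23

$969.23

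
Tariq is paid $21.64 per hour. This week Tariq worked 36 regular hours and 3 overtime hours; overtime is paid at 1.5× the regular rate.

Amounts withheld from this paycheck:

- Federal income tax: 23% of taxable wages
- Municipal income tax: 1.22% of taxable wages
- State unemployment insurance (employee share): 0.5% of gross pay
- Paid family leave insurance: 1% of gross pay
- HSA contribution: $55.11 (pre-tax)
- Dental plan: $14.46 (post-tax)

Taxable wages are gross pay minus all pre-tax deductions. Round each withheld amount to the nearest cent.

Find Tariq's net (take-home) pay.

Regular pay: 36 × $21.64 = $779.04
Overtime pay: 3 × $21.64 × 1.5 = $97.38
Gross pay = $779.04 + $97.38 = $876.42
HSA contribution: $55.11
Taxable wages = $876.42 − $55.11 = $821.31
Municipal income tax: $821.31 × 0.0122 = $10.02
Federal income tax: $821.31 × 0.23 = $188.90
Paid family leave insurance: $876.42 × 0.01 = $8.76
State unemployment insurance (employee share): $876.42 × 0.005 = $4.38
Dental plan: $14.46
Total deductions = $55.11 + $10.02 + $188.90 + $8.76 + $4.38 + $14.46 = $281.63
Net pay = $876.42 − $281.63 = $594.79

$594.79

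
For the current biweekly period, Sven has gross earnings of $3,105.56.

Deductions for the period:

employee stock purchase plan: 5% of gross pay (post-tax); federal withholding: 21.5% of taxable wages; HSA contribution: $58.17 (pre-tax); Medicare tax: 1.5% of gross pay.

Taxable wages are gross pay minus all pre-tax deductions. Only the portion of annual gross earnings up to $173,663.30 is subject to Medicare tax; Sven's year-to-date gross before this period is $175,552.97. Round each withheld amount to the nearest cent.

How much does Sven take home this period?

$2,236.92

HSA contribution: $58.17
Taxable wages = $3,105.56 − $58.17 = $3,047.39
Federal withholding: $3,047.39 × 0.215 = $655.19
Medicare tax: annual cap $173,663.30 already reached (YTD $175,552.97), so $0.00
Employee stock purchase plan: $3,105.56 × 0.05 = $155.28
Total deductions = $58.17 + $655.19 + $0.00 + $155.28 = $868.64
Net pay = $3,105.56 − $868.64 = $2,236.92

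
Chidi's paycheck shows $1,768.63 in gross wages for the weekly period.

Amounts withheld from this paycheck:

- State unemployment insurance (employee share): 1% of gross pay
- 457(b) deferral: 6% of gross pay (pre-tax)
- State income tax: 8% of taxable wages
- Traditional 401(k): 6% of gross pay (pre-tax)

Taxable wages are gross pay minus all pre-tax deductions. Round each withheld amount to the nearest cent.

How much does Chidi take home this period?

457(b) deferral: $1,768.63 × 0.06 = $106.12
Traditional 401(k): $1,768.63 × 0.06 = $106.12
Pre-tax total = $106.12 + $106.12 = $212.24
Taxable wages = $1,768.63 − $212.24 = $1,556.39
State income tax: $1,556.39 × 0.08 = $124.51
State unemployment insurance (employee share): $1,768.63 × 0.01 = $17.69
Total deductions = $106.12 + $106.12 + $124.51 + $17.69 = $354.44
Net pay = $1,768.63 − $354.44 = $1,414.19

$1,414.19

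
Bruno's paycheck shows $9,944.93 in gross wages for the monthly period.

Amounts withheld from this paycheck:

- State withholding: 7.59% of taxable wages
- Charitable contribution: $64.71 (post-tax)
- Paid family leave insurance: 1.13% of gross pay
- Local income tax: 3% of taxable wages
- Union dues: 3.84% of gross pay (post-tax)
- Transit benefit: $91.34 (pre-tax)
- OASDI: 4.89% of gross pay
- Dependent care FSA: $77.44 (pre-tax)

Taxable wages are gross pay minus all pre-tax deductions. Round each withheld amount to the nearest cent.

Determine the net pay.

Transit benefit: $91.34
Dependent care FSA: $77.44
Pre-tax total = $91.34 + $77.44 = $168.78
Taxable wages = $9,944.93 − $168.78 = $9,776.15
Local income tax: $9,776.15 × 0.03 = $293.28
State withholding: $9,776.15 × 0.0759 = $742.01
OASDI: $9,944.93 × 0.0489 = $486.31
Paid family leave insurance: $9,944.93 × 0.0113 = $112.38
Charitable contribution: $64.71
Union dues: $9,944.93 × 0.0384 = $381.89
Total deductions = $91.34 + $77.44 + $293.28 + $742.01 + $486.31 + $112.38 + $64.71 + $381.89 = $2,249.36
Net pay = $9,944.93 − $2,249.36 = $7,695.57

$7,695.57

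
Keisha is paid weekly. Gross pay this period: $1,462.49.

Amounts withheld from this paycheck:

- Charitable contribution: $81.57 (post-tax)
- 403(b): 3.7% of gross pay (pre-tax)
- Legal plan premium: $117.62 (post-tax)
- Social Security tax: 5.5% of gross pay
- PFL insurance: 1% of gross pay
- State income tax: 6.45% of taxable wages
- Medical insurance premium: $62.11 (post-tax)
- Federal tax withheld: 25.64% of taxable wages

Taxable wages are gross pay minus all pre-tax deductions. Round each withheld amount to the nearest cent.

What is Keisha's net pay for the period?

403(b): $1,462.49 × 0.037 = $54.11
Taxable wages = $1,462.49 − $54.11 = $1,408.38
Federal tax withheld: $1,408.38 × 0.2564 = $361.11
State income tax: $1,408.38 × 0.0645 = $90.84
Social Security tax: $1,462.49 × 0.055 = $80.44
PFL insurance: $1,462.49 × 0.01 = $14.62
Legal plan premium: $117.62
Medical insurance premium: $62.11
Charitable contribution: $81.57
Total deductions = $54.11 + $361.11 + $90.84 + $80.44 + $14.62 + $117.62 + $62.11 + $81.57 = $862.42
Net pay = $1,462.49 − $862.42 = $600.07

$600.07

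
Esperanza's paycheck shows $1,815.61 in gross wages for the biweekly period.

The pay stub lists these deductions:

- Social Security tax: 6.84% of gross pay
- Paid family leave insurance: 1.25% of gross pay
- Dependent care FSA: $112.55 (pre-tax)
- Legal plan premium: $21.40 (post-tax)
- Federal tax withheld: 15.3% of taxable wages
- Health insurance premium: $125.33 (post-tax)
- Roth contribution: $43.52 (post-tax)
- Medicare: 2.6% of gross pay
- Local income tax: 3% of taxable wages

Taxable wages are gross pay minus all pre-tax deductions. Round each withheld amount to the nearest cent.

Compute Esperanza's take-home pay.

Dependent care FSA: $112.55
Taxable wages = $1,815.61 − $112.55 = $1,703.06
Local income tax: $1,703.06 × 0.03 = $51.09
Federal tax withheld: $1,703.06 × 0.153 = $260.57
Medicare: $1,815.61 × 0.026 = $47.21
Paid family leave insurance: $1,815.61 × 0.0125 = $22.70
Social Security tax: $1,815.61 × 0.0684 = $124.19
Health insurance premium: $125.33
Roth contribution: $43.52
Legal plan premium: $21.40
Total deductions = $112.55 + $51.09 + $260.57 + $47.21 + $22.70 + $124.19 + $125.33 + $43.52 + $21.40 = $808.56
Net pay = $1,815.61 − $808.56 = $1,007.05

$1,007.05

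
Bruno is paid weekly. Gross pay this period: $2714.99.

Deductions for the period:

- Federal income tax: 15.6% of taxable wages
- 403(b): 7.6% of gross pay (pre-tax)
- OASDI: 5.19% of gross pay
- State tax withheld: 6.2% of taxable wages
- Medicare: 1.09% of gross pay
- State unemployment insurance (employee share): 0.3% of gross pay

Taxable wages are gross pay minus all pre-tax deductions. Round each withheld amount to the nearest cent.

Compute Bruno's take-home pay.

403(b): $2714.99 × 0.076 = $206.34
Taxable wages = $2714.99 − $206.34 = $2508.65
State tax withheld: $2508.65 × 0.062 = $155.54
Federal income tax: $2508.65 × 0.156 = $391.35
OASDI: $2714.99 × 0.0519 = $140.91
State unemployment insurance (employee share): $2714.99 × 0.003 = $8.14
Medicare: $2714.99 × 0.0109 = $29.59
Total deductions = $206.34 + $155.54 + $391.35 + $140.91 + $8.14 + $29.59 = $931.87
Net pay = $2714.99 − $931.87 = $1783.12

$1783.12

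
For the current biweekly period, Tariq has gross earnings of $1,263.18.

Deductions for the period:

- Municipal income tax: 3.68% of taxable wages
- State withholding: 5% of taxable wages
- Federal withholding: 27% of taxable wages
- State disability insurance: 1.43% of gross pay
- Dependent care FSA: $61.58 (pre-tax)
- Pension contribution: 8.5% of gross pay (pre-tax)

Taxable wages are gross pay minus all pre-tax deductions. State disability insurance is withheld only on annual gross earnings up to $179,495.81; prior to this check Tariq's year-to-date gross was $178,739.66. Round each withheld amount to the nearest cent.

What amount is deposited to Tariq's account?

$693.00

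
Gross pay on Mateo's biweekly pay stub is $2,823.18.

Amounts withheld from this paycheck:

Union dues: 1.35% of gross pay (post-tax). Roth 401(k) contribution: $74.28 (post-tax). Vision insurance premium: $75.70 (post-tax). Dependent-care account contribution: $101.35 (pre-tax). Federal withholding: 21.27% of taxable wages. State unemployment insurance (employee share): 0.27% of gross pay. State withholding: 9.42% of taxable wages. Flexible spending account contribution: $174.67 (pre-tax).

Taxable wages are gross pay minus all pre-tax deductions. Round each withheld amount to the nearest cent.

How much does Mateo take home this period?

Flexible spending account contribution: $174.67
Dependent-care account contribution: $101.35
Pre-tax total = $174.67 + $101.35 = $276.02
Taxable wages = $2,823.18 − $276.02 = $2,547.16
State withholding: $2,547.16 × 0.0942 = $239.94
Federal withholding: $2,547.16 × 0.2127 = $541.78
State unemployment insurance (employee share): $2,823.18 × 0.0027 = $7.62
Union dues: $2,823.18 × 0.0135 = $38.11
Vision insurance premium: $75.70
Roth 401(k) contribution: $74.28
Total deductions = $174.67 + $101.35 + $239.94 + $541.78 + $7.62 + $38.11 + $75.70 + $74.28 = $1,253.45
Net pay = $2,823.18 − $1,253.45 = $1,569.73

$1,569.73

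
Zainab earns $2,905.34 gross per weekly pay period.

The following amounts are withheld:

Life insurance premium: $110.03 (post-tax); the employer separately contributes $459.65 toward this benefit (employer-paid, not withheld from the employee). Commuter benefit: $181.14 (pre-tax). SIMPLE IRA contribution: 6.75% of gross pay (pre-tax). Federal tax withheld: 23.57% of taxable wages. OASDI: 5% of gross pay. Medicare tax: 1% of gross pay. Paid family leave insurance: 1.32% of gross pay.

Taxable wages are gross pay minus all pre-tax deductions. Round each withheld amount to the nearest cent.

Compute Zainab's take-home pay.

$1,609.52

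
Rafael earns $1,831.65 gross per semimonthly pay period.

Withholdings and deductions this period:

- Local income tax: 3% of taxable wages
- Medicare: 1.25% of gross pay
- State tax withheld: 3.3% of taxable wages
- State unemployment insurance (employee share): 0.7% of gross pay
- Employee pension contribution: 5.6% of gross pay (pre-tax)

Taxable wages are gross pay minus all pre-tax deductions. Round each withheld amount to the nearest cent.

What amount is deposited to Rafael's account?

Employee pension contribution: $1,831.65 × 0.056 = $102.57
Taxable wages = $1,831.65 − $102.57 = $1,729.08
State tax withheld: $1,729.08 × 0.033 = $57.06
Local income tax: $1,729.08 × 0.03 = $51.87
State unemployment insurance (employee share): $1,831.65 × 0.007 = $12.82
Medicare: $1,831.65 × 0.0125 = $22.90
Total deductions = $102.57 + $57.06 + $51.87 + $12.82 + $22.90 = $247.22
Net pay = $1,831.65 − $247.22 = $1,584.43

$1,584.43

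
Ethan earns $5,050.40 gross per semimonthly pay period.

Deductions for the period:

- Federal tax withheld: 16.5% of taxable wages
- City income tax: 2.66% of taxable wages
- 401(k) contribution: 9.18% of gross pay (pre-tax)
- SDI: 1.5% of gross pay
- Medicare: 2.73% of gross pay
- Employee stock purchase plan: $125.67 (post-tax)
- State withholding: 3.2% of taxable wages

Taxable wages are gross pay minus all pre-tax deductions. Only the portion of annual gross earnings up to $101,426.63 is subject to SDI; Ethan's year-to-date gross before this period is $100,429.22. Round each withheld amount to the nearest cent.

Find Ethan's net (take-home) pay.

401(k) contribution: $5,050.40 × 0.0918 = $463.63
Taxable wages = $5,050.40 − $463.63 = $4,586.77
State withholding: $4,586.77 × 0.032 = $146.78
Federal tax withheld: $4,586.77 × 0.165 = $756.82
City income tax: $4,586.77 × 0.0266 = $122.01
Medicare: $5,050.40 × 0.0273 = $137.88
SDI: only $101,426.63 − $100,429.22 = $997.41 of this check is subject → $997.41 × 0.015 = $14.96
Employee stock purchase plan: $125.67
Total deductions = $463.63 + $146.78 + $756.82 + $122.01 + $137.88 + $14.96 + $125.67 = $1,767.75
Net pay = $5,050.40 − $1,767.75 = $3,282.65

$3,282.65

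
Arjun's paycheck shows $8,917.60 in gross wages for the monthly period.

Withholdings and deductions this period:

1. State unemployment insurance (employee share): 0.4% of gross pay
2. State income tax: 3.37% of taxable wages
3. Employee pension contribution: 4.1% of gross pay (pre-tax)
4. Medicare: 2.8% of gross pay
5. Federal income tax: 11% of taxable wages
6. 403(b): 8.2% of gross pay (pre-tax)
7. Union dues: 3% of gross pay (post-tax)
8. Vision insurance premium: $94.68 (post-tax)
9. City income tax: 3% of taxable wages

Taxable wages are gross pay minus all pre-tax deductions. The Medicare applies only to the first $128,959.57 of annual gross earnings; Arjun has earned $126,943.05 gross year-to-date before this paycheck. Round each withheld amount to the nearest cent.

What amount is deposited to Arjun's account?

$6,007.94

Employee pension contribution: $8,917.60 × 0.041 = $365.62
403(b): $8,917.60 × 0.082 = $731.24
Pre-tax total = $365.62 + $731.24 = $1,096.86
Taxable wages = $8,917.60 − $1,096.86 = $7,820.74
Federal income tax: $7,820.74 × 0.11 = $860.28
State income tax: $7,820.74 × 0.0337 = $263.56
City income tax: $7,820.74 × 0.03 = $234.62
State unemployment insurance (employee share): $8,917.60 × 0.004 = $35.67
Medicare: only $128,959.57 − $126,943.05 = $2,016.52 of this check is subject → $2,016.52 × 0.028 = $56.46
Union dues: $8,917.60 × 0.03 = $267.53
Vision insurance premium: $94.68
Total deductions = $365.62 + $731.24 + $860.28 + $263.56 + $234.62 + $35.67 + $56.46 + $267.53 + $94.68 = $2,909.66
Net pay = $8,917.60 − $2,909.66 = $6,007.94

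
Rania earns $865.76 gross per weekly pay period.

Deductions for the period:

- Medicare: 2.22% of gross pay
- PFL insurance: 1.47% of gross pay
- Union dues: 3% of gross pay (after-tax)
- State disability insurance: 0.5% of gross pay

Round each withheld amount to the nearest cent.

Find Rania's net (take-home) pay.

Medicare: $865.76 × 0.0222 = $19.22
State disability insurance: $865.76 × 0.005 = $4.33
PFL insurance: $865.76 × 0.0147 = $12.73
Union dues: $865.76 × 0.03 = $25.97
Total deductions = $19.22 + $4.33 + $12.73 + $25.97 = $62.25
Net pay = $865.76 − $62.25 = $803.51

$803.51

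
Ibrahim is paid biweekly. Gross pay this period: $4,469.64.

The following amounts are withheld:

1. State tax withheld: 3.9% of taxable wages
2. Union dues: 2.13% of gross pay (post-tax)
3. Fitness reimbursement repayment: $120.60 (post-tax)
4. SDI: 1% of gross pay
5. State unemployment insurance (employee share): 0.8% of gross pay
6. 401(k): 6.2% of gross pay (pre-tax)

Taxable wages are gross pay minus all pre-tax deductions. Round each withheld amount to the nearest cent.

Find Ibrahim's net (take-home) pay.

401(k): $4,469.64 × 0.062 = $277.12
Taxable wages = $4,469.64 − $277.12 = $4,192.52
State tax withheld: $4,192.52 × 0.039 = $163.51
State unemployment insurance (employee share): $4,469.64 × 0.008 = $35.76
SDI: $4,469.64 × 0.01 = $44.70
Union dues: $4,469.64 × 0.0213 = $95.20
Fitness reimbursement repayment: $120.60
Total deductions = $277.12 + $163.51 + $35.76 + $44.70 + $95.20 + $120.60 = $736.89
Net pay = $4,469.64 − $736.89 = $3,732.75

$3,732.75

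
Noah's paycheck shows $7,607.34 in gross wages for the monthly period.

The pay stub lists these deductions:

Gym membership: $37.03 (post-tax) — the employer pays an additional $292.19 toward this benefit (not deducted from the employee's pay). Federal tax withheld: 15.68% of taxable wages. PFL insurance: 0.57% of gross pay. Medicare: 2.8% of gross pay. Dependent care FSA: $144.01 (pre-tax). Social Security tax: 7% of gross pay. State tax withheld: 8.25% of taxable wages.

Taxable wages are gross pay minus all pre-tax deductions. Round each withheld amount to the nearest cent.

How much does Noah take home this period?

Dependent care FSA: $144.01
Taxable wages = $7,607.34 − $144.01 = $7,463.33
State tax withheld: $7,463.33 × 0.0825 = $615.72
Federal tax withheld: $7,463.33 × 0.1568 = $1,170.25
PFL insurance: $7,607.34 × 0.0057 = $43.36
Medicare: $7,607.34 × 0.028 = $213.01
Social Security tax: $7,607.34 × 0.07 = $532.51
Gym membership: $37.03
(Employer's $292.19 toward gym membership is not withheld from the employee.)
Total deductions = $144.01 + $615.72 + $1,170.25 + $43.36 + $213.01 + $532.51 + $37.03 = $2,755.89
Net pay = $7,607.34 − $2,755.89 = $4,851.45

$4,851.45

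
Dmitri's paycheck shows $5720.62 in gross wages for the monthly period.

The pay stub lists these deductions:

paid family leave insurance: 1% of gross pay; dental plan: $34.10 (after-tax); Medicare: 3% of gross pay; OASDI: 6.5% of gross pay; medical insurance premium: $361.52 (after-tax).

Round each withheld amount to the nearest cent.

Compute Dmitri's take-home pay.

$4724.33

Medicare: $5720.62 × 0.03 = $171.62
Paid family leave insurance: $5720.62 × 0.01 = $57.21
OASDI: $5720.62 × 0.065 = $371.84
Dental plan: $34.10
Medical insurance premium: $361.52
Total deductions = $171.62 + $57.21 + $371.84 + $34.10 + $361.52 = $996.29
Net pay = $5720.62 − $996.29 = $4724.33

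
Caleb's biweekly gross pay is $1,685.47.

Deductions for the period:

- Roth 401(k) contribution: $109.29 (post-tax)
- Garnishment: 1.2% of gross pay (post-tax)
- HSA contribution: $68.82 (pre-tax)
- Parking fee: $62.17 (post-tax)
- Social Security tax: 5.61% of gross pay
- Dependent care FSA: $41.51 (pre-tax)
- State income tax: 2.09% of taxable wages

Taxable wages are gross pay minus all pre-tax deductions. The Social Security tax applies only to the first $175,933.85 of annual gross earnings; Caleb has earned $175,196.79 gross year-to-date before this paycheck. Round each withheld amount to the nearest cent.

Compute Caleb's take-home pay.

$1,309.18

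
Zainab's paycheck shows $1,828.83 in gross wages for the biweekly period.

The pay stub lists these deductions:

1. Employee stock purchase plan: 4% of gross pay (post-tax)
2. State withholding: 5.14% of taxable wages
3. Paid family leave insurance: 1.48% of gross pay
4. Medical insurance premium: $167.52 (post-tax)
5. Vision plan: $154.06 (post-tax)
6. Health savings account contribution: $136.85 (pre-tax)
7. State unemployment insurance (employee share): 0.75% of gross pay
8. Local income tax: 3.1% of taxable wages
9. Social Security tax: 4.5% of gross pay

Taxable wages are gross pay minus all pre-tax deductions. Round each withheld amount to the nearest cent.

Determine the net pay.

$1,034.74

Health savings account contribution: $136.85
Taxable wages = $1,828.83 − $136.85 = $1,691.98
Local income tax: $1,691.98 × 0.031 = $52.45
State withholding: $1,691.98 × 0.0514 = $86.97
Paid family leave insurance: $1,828.83 × 0.0148 = $27.07
Social Security tax: $1,828.83 × 0.045 = $82.30
State unemployment insurance (employee share): $1,828.83 × 0.0075 = $13.72
Medical insurance premium: $167.52
Employee stock purchase plan: $1,828.83 × 0.04 = $73.15
Vision plan: $154.06
Total deductions = $136.85 + $52.45 + $86.97 + $27.07 + $82.30 + $13.72 + $167.52 + $73.15 + $154.06 = $794.09
Net pay = $1,828.83 − $794.09 = $1,034.74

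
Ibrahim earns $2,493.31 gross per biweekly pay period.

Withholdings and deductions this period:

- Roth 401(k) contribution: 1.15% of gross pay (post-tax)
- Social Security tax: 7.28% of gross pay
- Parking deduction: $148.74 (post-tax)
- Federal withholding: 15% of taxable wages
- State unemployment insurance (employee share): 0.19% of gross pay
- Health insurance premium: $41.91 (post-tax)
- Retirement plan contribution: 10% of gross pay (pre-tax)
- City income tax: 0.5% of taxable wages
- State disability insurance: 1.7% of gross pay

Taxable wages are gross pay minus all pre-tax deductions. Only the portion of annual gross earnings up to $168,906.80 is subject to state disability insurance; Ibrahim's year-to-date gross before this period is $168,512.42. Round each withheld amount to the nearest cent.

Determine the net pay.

$1,483.89

Retirement plan contribution: $2,493.31 × 0.1 = $249.33
Taxable wages = $2,493.31 − $249.33 = $2,243.98
Federal withholding: $2,243.98 × 0.15 = $336.60
City income tax: $2,243.98 × 0.005 = $11.22
Social Security tax: $2,493.31 × 0.0728 = $181.51
State unemployment insurance (employee share): $2,493.31 × 0.0019 = $4.74
State disability insurance: only $168,906.80 − $168,512.42 = $394.38 of this check is subject → $394.38 × 0.017 = $6.70
Roth 401(k) contribution: $2,493.31 × 0.0115 = $28.67
Parking deduction: $148.74
Health insurance premium: $41.91
Total deductions = $249.33 + $336.60 + $11.22 + $181.51 + $4.74 + $6.70 + $28.67 + $148.74 + $41.91 = $1,009.42
Net pay = $2,493.31 − $1,009.42 = $1,483.89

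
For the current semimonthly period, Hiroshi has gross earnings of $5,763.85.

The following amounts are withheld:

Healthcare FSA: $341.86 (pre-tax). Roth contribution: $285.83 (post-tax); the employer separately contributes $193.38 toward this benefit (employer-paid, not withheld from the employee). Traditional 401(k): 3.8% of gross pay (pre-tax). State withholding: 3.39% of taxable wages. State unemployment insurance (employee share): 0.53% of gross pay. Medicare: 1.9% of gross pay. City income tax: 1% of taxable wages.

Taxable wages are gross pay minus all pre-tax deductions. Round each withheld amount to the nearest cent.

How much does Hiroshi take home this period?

Traditional 401(k): $5,763.85 × 0.038 = $219.03
Healthcare FSA: $341.86
Pre-tax total = $219.03 + $341.86 = $560.89
Taxable wages = $5,763.85 − $560.89 = $5,202.96
State withholding: $5,202.96 × 0.0339 = $176.38
City income tax: $5,202.96 × 0.01 = $52.03
Medicare: $5,763.85 × 0.019 = $109.51
State unemployment insurance (employee share): $5,763.85 × 0.0053 = $30.55
Roth contribution: $285.83
(Employer's $193.38 toward Roth contribution is not withheld from the employee.)
Total deductions = $219.03 + $341.86 + $176.38 + $52.03 + $109.51 + $30.55 + $285.83 = $1,215.19
Net pay = $5,763.85 − $1,215.19 = $4,548.66

$4,548.66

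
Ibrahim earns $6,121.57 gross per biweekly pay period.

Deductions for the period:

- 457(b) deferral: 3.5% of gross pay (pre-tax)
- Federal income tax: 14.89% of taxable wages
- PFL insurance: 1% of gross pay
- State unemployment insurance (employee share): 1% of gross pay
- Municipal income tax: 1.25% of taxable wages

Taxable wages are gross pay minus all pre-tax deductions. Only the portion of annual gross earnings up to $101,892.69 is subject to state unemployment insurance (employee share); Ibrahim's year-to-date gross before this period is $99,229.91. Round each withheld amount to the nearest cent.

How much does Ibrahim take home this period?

$4,866.03

457(b) deferral: $6,121.57 × 0.035 = $214.25
Taxable wages = $6,121.57 − $214.25 = $5,907.32
Federal income tax: $5,907.32 × 0.1489 = $879.60
Municipal income tax: $5,907.32 × 0.0125 = $73.84
State unemployment insurance (employee share): only $101,892.69 − $99,229.91 = $2,662.78 of this check is subject → $2,662.78 × 0.01 = $26.63
PFL insurance: $6,121.57 × 0.01 = $61.22
Total deductions = $214.25 + $879.60 + $73.84 + $26.63 + $61.22 = $1,255.54
Net pay = $6,121.57 − $1,255.54 = $4,866.03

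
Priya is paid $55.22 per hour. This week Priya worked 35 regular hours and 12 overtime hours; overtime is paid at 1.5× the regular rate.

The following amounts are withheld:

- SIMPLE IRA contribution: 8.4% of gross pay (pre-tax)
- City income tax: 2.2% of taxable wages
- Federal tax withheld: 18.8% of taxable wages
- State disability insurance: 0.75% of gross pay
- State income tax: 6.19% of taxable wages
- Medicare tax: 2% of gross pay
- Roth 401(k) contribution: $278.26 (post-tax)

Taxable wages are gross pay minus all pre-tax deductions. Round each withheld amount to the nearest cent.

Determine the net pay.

$1593.17

Regular pay: 35 × $55.22 = $1932.70
Overtime pay: 12 × $55.22 × 1.5 = $993.96
Gross pay = $1932.70 + $993.96 = $2926.66
SIMPLE IRA contribution: $2926.66 × 0.084 = $245.84
Taxable wages = $2926.66 − $245.84 = $2680.82
State income tax: $2680.82 × 0.0619 = $165.94
City income tax: $2680.82 × 0.022 = $58.98
Federal tax withheld: $2680.82 × 0.188 = $503.99
State disability insurance: $2926.66 × 0.0075 = $21.95
Medicare tax: $2926.66 × 0.02 = $58.53
Roth 401(k) contribution: $278.26
Total deductions = $245.84 + $165.94 + $58.98 + $503.99 + $21.95 + $58.53 + $278.26 = $1333.49
Net pay = $2926.66 − $1333.49 = $1593.17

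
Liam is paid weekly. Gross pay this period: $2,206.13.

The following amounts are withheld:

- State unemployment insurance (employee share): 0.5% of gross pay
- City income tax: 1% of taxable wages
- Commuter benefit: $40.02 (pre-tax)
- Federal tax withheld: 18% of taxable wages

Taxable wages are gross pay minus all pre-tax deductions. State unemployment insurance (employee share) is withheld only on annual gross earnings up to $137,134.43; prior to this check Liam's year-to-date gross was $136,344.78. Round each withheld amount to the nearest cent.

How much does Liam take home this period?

Commuter benefit: $40.02
Taxable wages = $2,206.13 − $40.02 = $2,166.11
Federal tax withheld: $2,166.11 × 0.18 = $389.90
City income tax: $2,166.11 × 0.01 = $21.66
State unemployment insurance (employee share): only $137,134.43 − $136,344.78 = $789.65 of this check is subject → $789.65 × 0.005 = $3.95
Total deductions = $40.02 + $389.90 + $21.66 + $3.95 = $455.53
Net pay = $2,206.13 − $455.53 = $1,750.60

$1,750.60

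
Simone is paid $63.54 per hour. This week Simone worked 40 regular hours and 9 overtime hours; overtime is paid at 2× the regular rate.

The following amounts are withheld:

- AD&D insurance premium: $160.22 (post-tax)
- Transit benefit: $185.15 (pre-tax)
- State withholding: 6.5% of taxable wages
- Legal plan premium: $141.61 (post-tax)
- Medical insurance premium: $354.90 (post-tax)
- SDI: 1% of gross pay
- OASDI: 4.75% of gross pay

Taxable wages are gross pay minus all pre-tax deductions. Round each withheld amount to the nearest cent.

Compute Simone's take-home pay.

Regular pay: 40 × $63.54 = $2,541.60
Overtime pay: 9 × $63.54 × 2 = $1,143.72
Gross pay = $2,541.60 + $1,143.72 = $3,685.32
Transit benefit: $185.15
Taxable wages = $3,685.32 − $185.15 = $3,500.17
State withholding: $3,500.17 × 0.065 = $227.51
OASDI: $3,685.32 × 0.0475 = $175.05
SDI: $3,685.32 × 0.01 = $36.85
Legal plan premium: $141.61
AD&D insurance premium: $160.22
Medical insurance premium: $354.90
Total deductions = $185.15 + $227.51 + $175.05 + $36.85 + $141.61 + $160.22 + $354.90 = $1,281.29
Net pay = $3,685.32 − $1,281.29 = $2,404.03

$2,404.03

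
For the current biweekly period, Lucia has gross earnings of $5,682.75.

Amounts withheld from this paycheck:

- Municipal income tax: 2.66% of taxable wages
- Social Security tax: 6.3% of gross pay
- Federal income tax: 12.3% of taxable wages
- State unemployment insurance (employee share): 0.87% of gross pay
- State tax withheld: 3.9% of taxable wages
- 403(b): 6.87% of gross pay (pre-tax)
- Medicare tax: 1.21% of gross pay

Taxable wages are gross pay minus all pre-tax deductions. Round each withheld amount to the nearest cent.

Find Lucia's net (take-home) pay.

$3,818.00

403(b): $5,682.75 × 0.0687 = $390.40
Taxable wages = $5,682.75 − $390.40 = $5,292.35
Federal income tax: $5,292.35 × 0.123 = $650.96
State tax withheld: $5,292.35 × 0.039 = $206.40
Municipal income tax: $5,292.35 × 0.0266 = $140.78
Medicare tax: $5,682.75 × 0.0121 = $68.76
State unemployment insurance (employee share): $5,682.75 × 0.0087 = $49.44
Social Security tax: $5,682.75 × 0.063 = $358.01
Total deductions = $390.40 + $650.96 + $206.40 + $140.78 + $68.76 + $49.44 + $358.01 = $1,864.75
Net pay = $5,682.75 − $1,864.75 = $3,818.00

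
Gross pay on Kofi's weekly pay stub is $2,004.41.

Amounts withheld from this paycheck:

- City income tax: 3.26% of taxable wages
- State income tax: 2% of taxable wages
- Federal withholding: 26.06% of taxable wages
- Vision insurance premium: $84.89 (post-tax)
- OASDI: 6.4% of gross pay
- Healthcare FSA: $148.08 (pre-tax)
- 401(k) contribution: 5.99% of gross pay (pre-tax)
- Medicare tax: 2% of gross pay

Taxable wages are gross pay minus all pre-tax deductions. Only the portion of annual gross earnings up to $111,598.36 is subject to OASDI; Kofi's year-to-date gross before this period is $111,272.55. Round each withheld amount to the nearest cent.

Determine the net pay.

$1,046.64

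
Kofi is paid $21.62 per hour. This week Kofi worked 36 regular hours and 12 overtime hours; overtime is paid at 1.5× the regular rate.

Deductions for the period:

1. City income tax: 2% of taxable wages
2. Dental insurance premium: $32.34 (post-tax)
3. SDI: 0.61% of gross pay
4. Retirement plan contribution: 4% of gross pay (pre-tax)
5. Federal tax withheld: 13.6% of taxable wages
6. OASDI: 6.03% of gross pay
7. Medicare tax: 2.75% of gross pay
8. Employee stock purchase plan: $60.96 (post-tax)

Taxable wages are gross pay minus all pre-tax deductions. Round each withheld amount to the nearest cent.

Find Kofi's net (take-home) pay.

Regular pay: 36 × $21.62 = $778.32
Overtime pay: 12 × $21.62 × 1.5 = $389.16
Gross pay = $778.32 + $389.16 = $1,167.48
Retirement plan contribution: $1,167.48 × 0.04 = $46.70
Taxable wages = $1,167.48 − $46.70 = $1,120.78
City income tax: $1,120.78 × 0.02 = $22.42
Federal tax withheld: $1,120.78 × 0.136 = $152.43
SDI: $1,167.48 × 0.0061 = $7.12
Medicare tax: $1,167.48 × 0.0275 = $32.11
OASDI: $1,167.48 × 0.0603 = $70.40
Dental insurance premium: $32.34
Employee stock purchase plan: $60.96
Total deductions = $46.70 + $22.42 + $152.43 + $7.12 + $32.11 + $70.40 + $32.34 + $60.96 = $424.48
Net pay = $1,167.48 − $424.48 = $743.00

$743.00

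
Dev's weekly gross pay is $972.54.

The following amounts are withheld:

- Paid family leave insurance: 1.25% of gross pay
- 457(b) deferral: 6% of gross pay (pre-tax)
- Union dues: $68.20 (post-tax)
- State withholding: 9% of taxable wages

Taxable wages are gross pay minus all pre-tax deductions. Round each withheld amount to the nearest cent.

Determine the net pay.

$751.55

457(b) deferral: $972.54 × 0.06 = $58.35
Taxable wages = $972.54 − $58.35 = $914.19
State withholding: $914.19 × 0.09 = $82.28
Paid family leave insurance: $972.54 × 0.0125 = $12.16
Union dues: $68.20
Total deductions = $58.35 + $82.28 + $12.16 + $68.20 = $220.99
Net pay = $972.54 − $220.99 = $751.55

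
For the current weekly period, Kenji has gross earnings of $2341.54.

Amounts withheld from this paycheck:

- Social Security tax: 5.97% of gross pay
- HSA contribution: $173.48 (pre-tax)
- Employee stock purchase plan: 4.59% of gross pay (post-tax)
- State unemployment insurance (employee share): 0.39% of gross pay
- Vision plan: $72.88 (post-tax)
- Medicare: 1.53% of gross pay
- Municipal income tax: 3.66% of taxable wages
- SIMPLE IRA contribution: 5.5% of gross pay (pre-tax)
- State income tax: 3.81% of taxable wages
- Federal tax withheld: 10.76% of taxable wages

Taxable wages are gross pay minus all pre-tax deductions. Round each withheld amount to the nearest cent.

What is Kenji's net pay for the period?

HSA contribution: $173.48
SIMPLE IRA contribution: $2341.54 × 0.055 = $128.78
Pre-tax total = $173.48 + $128.78 = $302.26
Taxable wages = $2341.54 − $302.26 = $2039.28
State income tax: $2039.28 × 0.0381 = $77.70
Municipal income tax: $2039.28 × 0.0366 = $74.64
Federal tax withheld: $2039.28 × 0.1076 = $219.43
Social Security tax: $2341.54 × 0.0597 = $139.79
State unemployment insurance (employee share): $2341.54 × 0.0039 = $9.13
Medicare: $2341.54 × 0.0153 = $35.83
Vision plan: $72.88
Employee stock purchase plan: $2341.54 × 0.0459 = $107.48
Total deductions = $173.48 + $128.78 + $77.70 + $74.64 + $219.43 + $139.79 + $9.13 + $35.83 + $72.88 + $107.48 = $1039.14
Net pay = $2341.54 − $1039.14 = $1302.40

$1302.40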